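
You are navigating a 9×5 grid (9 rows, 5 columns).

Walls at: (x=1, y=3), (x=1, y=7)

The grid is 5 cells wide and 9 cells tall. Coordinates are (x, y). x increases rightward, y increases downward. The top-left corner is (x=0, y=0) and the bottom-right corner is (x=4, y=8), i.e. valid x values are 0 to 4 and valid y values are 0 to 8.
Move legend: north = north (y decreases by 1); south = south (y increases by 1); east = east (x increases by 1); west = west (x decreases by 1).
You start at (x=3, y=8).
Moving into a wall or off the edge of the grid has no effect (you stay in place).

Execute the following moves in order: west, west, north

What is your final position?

Answer: Final position: (x=1, y=8)

Derivation:
Start: (x=3, y=8)
  west (west): (x=3, y=8) -> (x=2, y=8)
  west (west): (x=2, y=8) -> (x=1, y=8)
  north (north): blocked, stay at (x=1, y=8)
Final: (x=1, y=8)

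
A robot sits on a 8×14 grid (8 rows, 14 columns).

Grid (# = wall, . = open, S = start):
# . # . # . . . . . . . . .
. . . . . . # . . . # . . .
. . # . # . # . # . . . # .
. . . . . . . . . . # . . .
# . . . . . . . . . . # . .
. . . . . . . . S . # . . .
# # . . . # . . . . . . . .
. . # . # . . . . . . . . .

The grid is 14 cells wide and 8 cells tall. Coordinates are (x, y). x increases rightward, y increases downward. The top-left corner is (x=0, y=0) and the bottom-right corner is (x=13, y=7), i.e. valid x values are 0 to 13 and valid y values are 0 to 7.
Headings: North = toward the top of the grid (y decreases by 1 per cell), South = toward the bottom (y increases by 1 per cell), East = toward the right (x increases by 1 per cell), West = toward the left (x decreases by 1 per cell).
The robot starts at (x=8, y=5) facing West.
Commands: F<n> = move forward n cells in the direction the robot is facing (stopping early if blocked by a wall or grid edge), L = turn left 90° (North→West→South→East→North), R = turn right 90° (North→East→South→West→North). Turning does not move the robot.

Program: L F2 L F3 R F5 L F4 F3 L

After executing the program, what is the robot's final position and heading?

Answer: Final position: (x=13, y=7), facing North

Derivation:
Start: (x=8, y=5), facing West
  L: turn left, now facing South
  F2: move forward 2, now at (x=8, y=7)
  L: turn left, now facing East
  F3: move forward 3, now at (x=11, y=7)
  R: turn right, now facing South
  F5: move forward 0/5 (blocked), now at (x=11, y=7)
  L: turn left, now facing East
  F4: move forward 2/4 (blocked), now at (x=13, y=7)
  F3: move forward 0/3 (blocked), now at (x=13, y=7)
  L: turn left, now facing North
Final: (x=13, y=7), facing North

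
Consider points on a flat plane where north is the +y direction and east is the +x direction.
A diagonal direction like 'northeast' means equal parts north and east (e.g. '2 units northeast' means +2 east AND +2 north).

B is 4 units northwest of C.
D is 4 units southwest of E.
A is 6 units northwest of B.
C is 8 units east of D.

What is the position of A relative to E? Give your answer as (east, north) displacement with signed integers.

Answer: A is at (east=-6, north=6) relative to E.

Derivation:
Place E at the origin (east=0, north=0).
  D is 4 units southwest of E: delta (east=-4, north=-4); D at (east=-4, north=-4).
  C is 8 units east of D: delta (east=+8, north=+0); C at (east=4, north=-4).
  B is 4 units northwest of C: delta (east=-4, north=+4); B at (east=0, north=0).
  A is 6 units northwest of B: delta (east=-6, north=+6); A at (east=-6, north=6).
Therefore A relative to E: (east=-6, north=6).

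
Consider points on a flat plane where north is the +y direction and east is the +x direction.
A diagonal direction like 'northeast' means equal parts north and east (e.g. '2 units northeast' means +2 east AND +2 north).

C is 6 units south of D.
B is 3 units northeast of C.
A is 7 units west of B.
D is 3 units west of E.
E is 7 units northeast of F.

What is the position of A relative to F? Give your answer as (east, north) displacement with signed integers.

Place F at the origin (east=0, north=0).
  E is 7 units northeast of F: delta (east=+7, north=+7); E at (east=7, north=7).
  D is 3 units west of E: delta (east=-3, north=+0); D at (east=4, north=7).
  C is 6 units south of D: delta (east=+0, north=-6); C at (east=4, north=1).
  B is 3 units northeast of C: delta (east=+3, north=+3); B at (east=7, north=4).
  A is 7 units west of B: delta (east=-7, north=+0); A at (east=0, north=4).
Therefore A relative to F: (east=0, north=4).

Answer: A is at (east=0, north=4) relative to F.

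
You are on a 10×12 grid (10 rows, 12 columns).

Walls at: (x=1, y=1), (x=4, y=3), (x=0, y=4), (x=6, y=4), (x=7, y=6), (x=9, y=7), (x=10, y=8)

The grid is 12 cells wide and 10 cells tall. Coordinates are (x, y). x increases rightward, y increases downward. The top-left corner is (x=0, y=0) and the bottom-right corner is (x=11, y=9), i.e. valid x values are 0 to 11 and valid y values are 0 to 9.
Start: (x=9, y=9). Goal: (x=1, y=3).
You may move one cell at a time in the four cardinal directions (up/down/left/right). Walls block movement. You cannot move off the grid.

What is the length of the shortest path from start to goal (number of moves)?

BFS from (x=9, y=9) until reaching (x=1, y=3):
  Distance 0: (x=9, y=9)
  Distance 1: (x=9, y=8), (x=8, y=9), (x=10, y=9)
  Distance 2: (x=8, y=8), (x=7, y=9), (x=11, y=9)
  Distance 3: (x=8, y=7), (x=7, y=8), (x=11, y=8), (x=6, y=9)
  Distance 4: (x=8, y=6), (x=7, y=7), (x=11, y=7), (x=6, y=8), (x=5, y=9)
  Distance 5: (x=8, y=5), (x=9, y=6), (x=11, y=6), (x=6, y=7), (x=10, y=7), (x=5, y=8), (x=4, y=9)
  Distance 6: (x=8, y=4), (x=7, y=5), (x=9, y=5), (x=11, y=5), (x=6, y=6), (x=10, y=6), (x=5, y=7), (x=4, y=8), (x=3, y=9)
  Distance 7: (x=8, y=3), (x=7, y=4), (x=9, y=4), (x=11, y=4), (x=6, y=5), (x=10, y=5), (x=5, y=6), (x=4, y=7), (x=3, y=8), (x=2, y=9)
  Distance 8: (x=8, y=2), (x=7, y=3), (x=9, y=3), (x=11, y=3), (x=10, y=4), (x=5, y=5), (x=4, y=6), (x=3, y=7), (x=2, y=8), (x=1, y=9)
  Distance 9: (x=8, y=1), (x=7, y=2), (x=9, y=2), (x=11, y=2), (x=6, y=3), (x=10, y=3), (x=5, y=4), (x=4, y=5), (x=3, y=6), (x=2, y=7), (x=1, y=8), (x=0, y=9)
  Distance 10: (x=8, y=0), (x=7, y=1), (x=9, y=1), (x=11, y=1), (x=6, y=2), (x=10, y=2), (x=5, y=3), (x=4, y=4), (x=3, y=5), (x=2, y=6), (x=1, y=7), (x=0, y=8)
  Distance 11: (x=7, y=0), (x=9, y=0), (x=11, y=0), (x=6, y=1), (x=10, y=1), (x=5, y=2), (x=3, y=4), (x=2, y=5), (x=1, y=6), (x=0, y=7)
  Distance 12: (x=6, y=0), (x=10, y=0), (x=5, y=1), (x=4, y=2), (x=3, y=3), (x=2, y=4), (x=1, y=5), (x=0, y=6)
  Distance 13: (x=5, y=0), (x=4, y=1), (x=3, y=2), (x=2, y=3), (x=1, y=4), (x=0, y=5)
  Distance 14: (x=4, y=0), (x=3, y=1), (x=2, y=2), (x=1, y=3)  <- goal reached here
One shortest path (14 moves): (x=9, y=9) -> (x=8, y=9) -> (x=7, y=9) -> (x=6, y=9) -> (x=5, y=9) -> (x=4, y=9) -> (x=3, y=9) -> (x=2, y=9) -> (x=1, y=9) -> (x=1, y=8) -> (x=1, y=7) -> (x=1, y=6) -> (x=1, y=5) -> (x=1, y=4) -> (x=1, y=3)

Answer: Shortest path length: 14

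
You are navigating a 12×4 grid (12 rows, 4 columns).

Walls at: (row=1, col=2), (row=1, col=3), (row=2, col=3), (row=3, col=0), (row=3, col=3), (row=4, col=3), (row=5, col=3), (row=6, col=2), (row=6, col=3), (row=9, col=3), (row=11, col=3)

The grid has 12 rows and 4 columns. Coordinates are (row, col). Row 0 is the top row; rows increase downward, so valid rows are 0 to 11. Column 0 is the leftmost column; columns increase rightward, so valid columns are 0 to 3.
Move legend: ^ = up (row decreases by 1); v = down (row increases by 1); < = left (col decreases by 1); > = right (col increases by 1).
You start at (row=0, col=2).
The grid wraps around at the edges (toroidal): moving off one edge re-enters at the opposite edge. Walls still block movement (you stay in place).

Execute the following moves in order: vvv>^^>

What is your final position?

Answer: Final position: (row=0, col=0)

Derivation:
Start: (row=0, col=2)
  [×3]v (down): blocked, stay at (row=0, col=2)
  > (right): (row=0, col=2) -> (row=0, col=3)
  ^ (up): blocked, stay at (row=0, col=3)
  ^ (up): blocked, stay at (row=0, col=3)
  > (right): (row=0, col=3) -> (row=0, col=0)
Final: (row=0, col=0)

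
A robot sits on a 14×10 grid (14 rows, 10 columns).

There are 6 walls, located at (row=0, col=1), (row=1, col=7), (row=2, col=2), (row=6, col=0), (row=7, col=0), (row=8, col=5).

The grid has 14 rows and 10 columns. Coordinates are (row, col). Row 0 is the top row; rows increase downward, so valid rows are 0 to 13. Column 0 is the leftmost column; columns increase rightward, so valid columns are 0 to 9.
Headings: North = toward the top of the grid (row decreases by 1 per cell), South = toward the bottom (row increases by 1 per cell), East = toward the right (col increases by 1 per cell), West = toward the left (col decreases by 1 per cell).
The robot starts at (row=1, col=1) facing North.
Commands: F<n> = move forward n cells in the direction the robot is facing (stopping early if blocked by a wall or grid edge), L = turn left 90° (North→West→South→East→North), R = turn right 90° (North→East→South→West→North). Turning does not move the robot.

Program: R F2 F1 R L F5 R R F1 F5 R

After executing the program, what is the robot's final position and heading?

Answer: Final position: (row=1, col=0), facing North

Derivation:
Start: (row=1, col=1), facing North
  R: turn right, now facing East
  F2: move forward 2, now at (row=1, col=3)
  F1: move forward 1, now at (row=1, col=4)
  R: turn right, now facing South
  L: turn left, now facing East
  F5: move forward 2/5 (blocked), now at (row=1, col=6)
  R: turn right, now facing South
  R: turn right, now facing West
  F1: move forward 1, now at (row=1, col=5)
  F5: move forward 5, now at (row=1, col=0)
  R: turn right, now facing North
Final: (row=1, col=0), facing North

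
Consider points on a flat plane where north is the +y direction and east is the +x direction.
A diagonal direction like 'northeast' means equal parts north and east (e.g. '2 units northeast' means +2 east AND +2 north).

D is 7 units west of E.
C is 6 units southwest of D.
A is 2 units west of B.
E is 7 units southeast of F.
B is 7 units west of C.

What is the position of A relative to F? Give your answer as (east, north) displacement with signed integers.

Answer: A is at (east=-15, north=-13) relative to F.

Derivation:
Place F at the origin (east=0, north=0).
  E is 7 units southeast of F: delta (east=+7, north=-7); E at (east=7, north=-7).
  D is 7 units west of E: delta (east=-7, north=+0); D at (east=0, north=-7).
  C is 6 units southwest of D: delta (east=-6, north=-6); C at (east=-6, north=-13).
  B is 7 units west of C: delta (east=-7, north=+0); B at (east=-13, north=-13).
  A is 2 units west of B: delta (east=-2, north=+0); A at (east=-15, north=-13).
Therefore A relative to F: (east=-15, north=-13).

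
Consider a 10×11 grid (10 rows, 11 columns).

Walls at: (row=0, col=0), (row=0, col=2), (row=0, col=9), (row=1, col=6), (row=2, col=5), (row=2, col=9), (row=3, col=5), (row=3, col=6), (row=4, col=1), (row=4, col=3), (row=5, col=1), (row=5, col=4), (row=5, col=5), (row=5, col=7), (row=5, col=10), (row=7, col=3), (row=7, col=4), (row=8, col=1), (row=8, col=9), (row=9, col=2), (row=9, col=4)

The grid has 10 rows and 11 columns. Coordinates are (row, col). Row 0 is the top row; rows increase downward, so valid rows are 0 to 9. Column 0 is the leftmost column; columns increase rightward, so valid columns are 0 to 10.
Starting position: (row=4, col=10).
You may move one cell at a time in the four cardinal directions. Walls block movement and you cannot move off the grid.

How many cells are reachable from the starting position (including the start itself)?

Answer: Reachable cells: 89

Derivation:
BFS flood-fill from (row=4, col=10):
  Distance 0: (row=4, col=10)
  Distance 1: (row=3, col=10), (row=4, col=9)
  Distance 2: (row=2, col=10), (row=3, col=9), (row=4, col=8), (row=5, col=9)
  Distance 3: (row=1, col=10), (row=3, col=8), (row=4, col=7), (row=5, col=8), (row=6, col=9)
  Distance 4: (row=0, col=10), (row=1, col=9), (row=2, col=8), (row=3, col=7), (row=4, col=6), (row=6, col=8), (row=6, col=10), (row=7, col=9)
  Distance 5: (row=1, col=8), (row=2, col=7), (row=4, col=5), (row=5, col=6), (row=6, col=7), (row=7, col=8), (row=7, col=10)
  Distance 6: (row=0, col=8), (row=1, col=7), (row=2, col=6), (row=4, col=4), (row=6, col=6), (row=7, col=7), (row=8, col=8), (row=8, col=10)
  Distance 7: (row=0, col=7), (row=3, col=4), (row=6, col=5), (row=7, col=6), (row=8, col=7), (row=9, col=8), (row=9, col=10)
  Distance 8: (row=0, col=6), (row=2, col=4), (row=3, col=3), (row=6, col=4), (row=7, col=5), (row=8, col=6), (row=9, col=7), (row=9, col=9)
  Distance 9: (row=0, col=5), (row=1, col=4), (row=2, col=3), (row=3, col=2), (row=6, col=3), (row=8, col=5), (row=9, col=6)
  Distance 10: (row=0, col=4), (row=1, col=3), (row=1, col=5), (row=2, col=2), (row=3, col=1), (row=4, col=2), (row=5, col=3), (row=6, col=2), (row=8, col=4), (row=9, col=5)
  Distance 11: (row=0, col=3), (row=1, col=2), (row=2, col=1), (row=3, col=0), (row=5, col=2), (row=6, col=1), (row=7, col=2), (row=8, col=3)
  Distance 12: (row=1, col=1), (row=2, col=0), (row=4, col=0), (row=6, col=0), (row=7, col=1), (row=8, col=2), (row=9, col=3)
  Distance 13: (row=0, col=1), (row=1, col=0), (row=5, col=0), (row=7, col=0)
  Distance 14: (row=8, col=0)
  Distance 15: (row=9, col=0)
  Distance 16: (row=9, col=1)
Total reachable: 89 (grid has 89 open cells total)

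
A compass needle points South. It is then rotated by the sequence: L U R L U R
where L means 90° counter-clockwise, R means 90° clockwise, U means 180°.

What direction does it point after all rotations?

Answer: Final heading: South

Derivation:
Start: South
  L (left (90° counter-clockwise)) -> East
  U (U-turn (180°)) -> West
  R (right (90° clockwise)) -> North
  L (left (90° counter-clockwise)) -> West
  U (U-turn (180°)) -> East
  R (right (90° clockwise)) -> South
Final: South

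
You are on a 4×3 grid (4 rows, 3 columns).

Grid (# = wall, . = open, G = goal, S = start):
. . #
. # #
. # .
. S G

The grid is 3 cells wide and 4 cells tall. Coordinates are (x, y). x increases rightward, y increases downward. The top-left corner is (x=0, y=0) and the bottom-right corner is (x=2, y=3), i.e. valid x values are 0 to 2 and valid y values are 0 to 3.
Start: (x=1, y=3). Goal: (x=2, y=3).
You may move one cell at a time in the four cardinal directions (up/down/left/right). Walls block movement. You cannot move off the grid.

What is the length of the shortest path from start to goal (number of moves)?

BFS from (x=1, y=3) until reaching (x=2, y=3):
  Distance 0: (x=1, y=3)
  Distance 1: (x=0, y=3), (x=2, y=3)  <- goal reached here
One shortest path (1 moves): (x=1, y=3) -> (x=2, y=3)

Answer: Shortest path length: 1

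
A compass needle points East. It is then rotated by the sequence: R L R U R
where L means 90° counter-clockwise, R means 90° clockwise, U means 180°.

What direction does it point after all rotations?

Answer: Final heading: East

Derivation:
Start: East
  R (right (90° clockwise)) -> South
  L (left (90° counter-clockwise)) -> East
  R (right (90° clockwise)) -> South
  U (U-turn (180°)) -> North
  R (right (90° clockwise)) -> East
Final: East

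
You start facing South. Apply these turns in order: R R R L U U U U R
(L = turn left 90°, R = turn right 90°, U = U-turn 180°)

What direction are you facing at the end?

Answer: Final heading: East

Derivation:
Start: South
  R (right (90° clockwise)) -> West
  R (right (90° clockwise)) -> North
  R (right (90° clockwise)) -> East
  L (left (90° counter-clockwise)) -> North
  U (U-turn (180°)) -> South
  U (U-turn (180°)) -> North
  U (U-turn (180°)) -> South
  U (U-turn (180°)) -> North
  R (right (90° clockwise)) -> East
Final: East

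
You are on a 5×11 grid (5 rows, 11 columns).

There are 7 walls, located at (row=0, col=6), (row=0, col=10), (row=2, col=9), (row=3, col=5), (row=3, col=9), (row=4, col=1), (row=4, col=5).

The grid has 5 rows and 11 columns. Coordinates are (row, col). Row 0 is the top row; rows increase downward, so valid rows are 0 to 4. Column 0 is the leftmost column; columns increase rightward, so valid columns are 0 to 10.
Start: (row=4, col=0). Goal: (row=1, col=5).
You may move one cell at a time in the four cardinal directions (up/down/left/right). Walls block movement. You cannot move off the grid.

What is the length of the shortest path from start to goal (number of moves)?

BFS from (row=4, col=0) until reaching (row=1, col=5):
  Distance 0: (row=4, col=0)
  Distance 1: (row=3, col=0)
  Distance 2: (row=2, col=0), (row=3, col=1)
  Distance 3: (row=1, col=0), (row=2, col=1), (row=3, col=2)
  Distance 4: (row=0, col=0), (row=1, col=1), (row=2, col=2), (row=3, col=3), (row=4, col=2)
  Distance 5: (row=0, col=1), (row=1, col=2), (row=2, col=3), (row=3, col=4), (row=4, col=3)
  Distance 6: (row=0, col=2), (row=1, col=3), (row=2, col=4), (row=4, col=4)
  Distance 7: (row=0, col=3), (row=1, col=4), (row=2, col=5)
  Distance 8: (row=0, col=4), (row=1, col=5), (row=2, col=6)  <- goal reached here
One shortest path (8 moves): (row=4, col=0) -> (row=3, col=0) -> (row=3, col=1) -> (row=3, col=2) -> (row=3, col=3) -> (row=3, col=4) -> (row=2, col=4) -> (row=2, col=5) -> (row=1, col=5)

Answer: Shortest path length: 8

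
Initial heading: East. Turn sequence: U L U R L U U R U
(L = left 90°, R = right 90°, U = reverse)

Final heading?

Start: East
  U (U-turn (180°)) -> West
  L (left (90° counter-clockwise)) -> South
  U (U-turn (180°)) -> North
  R (right (90° clockwise)) -> East
  L (left (90° counter-clockwise)) -> North
  U (U-turn (180°)) -> South
  U (U-turn (180°)) -> North
  R (right (90° clockwise)) -> East
  U (U-turn (180°)) -> West
Final: West

Answer: Final heading: West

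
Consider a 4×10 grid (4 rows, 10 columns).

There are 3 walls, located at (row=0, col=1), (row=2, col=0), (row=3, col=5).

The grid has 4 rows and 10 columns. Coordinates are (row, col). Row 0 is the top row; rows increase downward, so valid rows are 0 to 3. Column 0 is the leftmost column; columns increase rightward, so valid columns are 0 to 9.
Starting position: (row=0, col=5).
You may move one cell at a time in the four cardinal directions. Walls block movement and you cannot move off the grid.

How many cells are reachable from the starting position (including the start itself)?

BFS flood-fill from (row=0, col=5):
  Distance 0: (row=0, col=5)
  Distance 1: (row=0, col=4), (row=0, col=6), (row=1, col=5)
  Distance 2: (row=0, col=3), (row=0, col=7), (row=1, col=4), (row=1, col=6), (row=2, col=5)
  Distance 3: (row=0, col=2), (row=0, col=8), (row=1, col=3), (row=1, col=7), (row=2, col=4), (row=2, col=6)
  Distance 4: (row=0, col=9), (row=1, col=2), (row=1, col=8), (row=2, col=3), (row=2, col=7), (row=3, col=4), (row=3, col=6)
  Distance 5: (row=1, col=1), (row=1, col=9), (row=2, col=2), (row=2, col=8), (row=3, col=3), (row=3, col=7)
  Distance 6: (row=1, col=0), (row=2, col=1), (row=2, col=9), (row=3, col=2), (row=3, col=8)
  Distance 7: (row=0, col=0), (row=3, col=1), (row=3, col=9)
  Distance 8: (row=3, col=0)
Total reachable: 37 (grid has 37 open cells total)

Answer: Reachable cells: 37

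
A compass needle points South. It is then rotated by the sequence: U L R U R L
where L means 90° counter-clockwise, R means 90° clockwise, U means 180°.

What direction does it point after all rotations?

Start: South
  U (U-turn (180°)) -> North
  L (left (90° counter-clockwise)) -> West
  R (right (90° clockwise)) -> North
  U (U-turn (180°)) -> South
  R (right (90° clockwise)) -> West
  L (left (90° counter-clockwise)) -> South
Final: South

Answer: Final heading: South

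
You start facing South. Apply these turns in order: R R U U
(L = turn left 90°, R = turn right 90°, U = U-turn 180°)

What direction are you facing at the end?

Answer: Final heading: North

Derivation:
Start: South
  R (right (90° clockwise)) -> West
  R (right (90° clockwise)) -> North
  U (U-turn (180°)) -> South
  U (U-turn (180°)) -> North
Final: North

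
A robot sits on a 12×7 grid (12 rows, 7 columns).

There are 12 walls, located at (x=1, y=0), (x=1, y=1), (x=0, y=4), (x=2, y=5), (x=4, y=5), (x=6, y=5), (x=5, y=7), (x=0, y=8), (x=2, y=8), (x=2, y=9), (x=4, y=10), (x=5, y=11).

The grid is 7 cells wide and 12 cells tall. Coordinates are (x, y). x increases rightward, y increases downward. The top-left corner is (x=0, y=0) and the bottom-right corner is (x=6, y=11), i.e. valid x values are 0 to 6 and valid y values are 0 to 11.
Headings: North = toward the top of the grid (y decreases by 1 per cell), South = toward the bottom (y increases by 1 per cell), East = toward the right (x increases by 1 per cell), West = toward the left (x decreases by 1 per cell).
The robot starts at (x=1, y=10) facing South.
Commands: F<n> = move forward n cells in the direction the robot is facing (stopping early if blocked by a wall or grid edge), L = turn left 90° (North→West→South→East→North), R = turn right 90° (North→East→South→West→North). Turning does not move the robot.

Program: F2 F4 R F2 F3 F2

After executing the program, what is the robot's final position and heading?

Start: (x=1, y=10), facing South
  F2: move forward 1/2 (blocked), now at (x=1, y=11)
  F4: move forward 0/4 (blocked), now at (x=1, y=11)
  R: turn right, now facing West
  F2: move forward 1/2 (blocked), now at (x=0, y=11)
  F3: move forward 0/3 (blocked), now at (x=0, y=11)
  F2: move forward 0/2 (blocked), now at (x=0, y=11)
Final: (x=0, y=11), facing West

Answer: Final position: (x=0, y=11), facing West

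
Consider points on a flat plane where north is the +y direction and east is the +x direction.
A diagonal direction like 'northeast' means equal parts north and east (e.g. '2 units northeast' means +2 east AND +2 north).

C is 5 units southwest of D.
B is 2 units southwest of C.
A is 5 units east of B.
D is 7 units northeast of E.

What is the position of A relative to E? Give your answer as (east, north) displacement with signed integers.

Answer: A is at (east=5, north=0) relative to E.

Derivation:
Place E at the origin (east=0, north=0).
  D is 7 units northeast of E: delta (east=+7, north=+7); D at (east=7, north=7).
  C is 5 units southwest of D: delta (east=-5, north=-5); C at (east=2, north=2).
  B is 2 units southwest of C: delta (east=-2, north=-2); B at (east=0, north=0).
  A is 5 units east of B: delta (east=+5, north=+0); A at (east=5, north=0).
Therefore A relative to E: (east=5, north=0).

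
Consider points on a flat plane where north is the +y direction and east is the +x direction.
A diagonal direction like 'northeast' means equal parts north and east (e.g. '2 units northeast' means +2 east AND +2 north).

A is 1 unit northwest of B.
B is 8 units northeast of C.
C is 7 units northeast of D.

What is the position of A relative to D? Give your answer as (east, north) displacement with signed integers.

Answer: A is at (east=14, north=16) relative to D.

Derivation:
Place D at the origin (east=0, north=0).
  C is 7 units northeast of D: delta (east=+7, north=+7); C at (east=7, north=7).
  B is 8 units northeast of C: delta (east=+8, north=+8); B at (east=15, north=15).
  A is 1 unit northwest of B: delta (east=-1, north=+1); A at (east=14, north=16).
Therefore A relative to D: (east=14, north=16).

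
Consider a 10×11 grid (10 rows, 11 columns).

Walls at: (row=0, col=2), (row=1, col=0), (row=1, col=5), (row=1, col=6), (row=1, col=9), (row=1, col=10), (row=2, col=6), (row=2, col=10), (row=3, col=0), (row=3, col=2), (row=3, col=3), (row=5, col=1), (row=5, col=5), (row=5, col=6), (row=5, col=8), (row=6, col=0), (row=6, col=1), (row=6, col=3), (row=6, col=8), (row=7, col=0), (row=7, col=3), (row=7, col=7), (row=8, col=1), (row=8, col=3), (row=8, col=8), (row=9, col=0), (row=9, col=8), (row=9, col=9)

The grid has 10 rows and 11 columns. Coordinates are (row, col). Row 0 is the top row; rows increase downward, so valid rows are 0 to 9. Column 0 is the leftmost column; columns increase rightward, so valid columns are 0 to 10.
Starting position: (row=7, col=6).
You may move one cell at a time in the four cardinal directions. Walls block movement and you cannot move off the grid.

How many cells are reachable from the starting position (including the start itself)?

Answer: Reachable cells: 81

Derivation:
BFS flood-fill from (row=7, col=6):
  Distance 0: (row=7, col=6)
  Distance 1: (row=6, col=6), (row=7, col=5), (row=8, col=6)
  Distance 2: (row=6, col=5), (row=6, col=7), (row=7, col=4), (row=8, col=5), (row=8, col=7), (row=9, col=6)
  Distance 3: (row=5, col=7), (row=6, col=4), (row=8, col=4), (row=9, col=5), (row=9, col=7)
  Distance 4: (row=4, col=7), (row=5, col=4), (row=9, col=4)
  Distance 5: (row=3, col=7), (row=4, col=4), (row=4, col=6), (row=4, col=8), (row=5, col=3), (row=9, col=3)
  Distance 6: (row=2, col=7), (row=3, col=4), (row=3, col=6), (row=3, col=8), (row=4, col=3), (row=4, col=5), (row=4, col=9), (row=5, col=2), (row=9, col=2)
  Distance 7: (row=1, col=7), (row=2, col=4), (row=2, col=8), (row=3, col=5), (row=3, col=9), (row=4, col=2), (row=4, col=10), (row=5, col=9), (row=6, col=2), (row=8, col=2), (row=9, col=1)
  Distance 8: (row=0, col=7), (row=1, col=4), (row=1, col=8), (row=2, col=3), (row=2, col=5), (row=2, col=9), (row=3, col=10), (row=4, col=1), (row=5, col=10), (row=6, col=9), (row=7, col=2)
  Distance 9: (row=0, col=4), (row=0, col=6), (row=0, col=8), (row=1, col=3), (row=2, col=2), (row=3, col=1), (row=4, col=0), (row=6, col=10), (row=7, col=1), (row=7, col=9)
  Distance 10: (row=0, col=3), (row=0, col=5), (row=0, col=9), (row=1, col=2), (row=2, col=1), (row=5, col=0), (row=7, col=8), (row=7, col=10), (row=8, col=9)
  Distance 11: (row=0, col=10), (row=1, col=1), (row=2, col=0), (row=8, col=10)
  Distance 12: (row=0, col=1), (row=9, col=10)
  Distance 13: (row=0, col=0)
Total reachable: 81 (grid has 82 open cells total)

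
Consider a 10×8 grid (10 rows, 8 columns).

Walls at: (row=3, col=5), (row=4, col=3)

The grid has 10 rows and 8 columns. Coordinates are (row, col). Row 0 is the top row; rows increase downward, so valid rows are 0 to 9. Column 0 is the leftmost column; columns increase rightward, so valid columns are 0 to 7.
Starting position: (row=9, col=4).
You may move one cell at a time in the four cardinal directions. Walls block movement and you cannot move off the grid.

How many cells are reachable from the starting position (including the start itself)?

BFS flood-fill from (row=9, col=4):
  Distance 0: (row=9, col=4)
  Distance 1: (row=8, col=4), (row=9, col=3), (row=9, col=5)
  Distance 2: (row=7, col=4), (row=8, col=3), (row=8, col=5), (row=9, col=2), (row=9, col=6)
  Distance 3: (row=6, col=4), (row=7, col=3), (row=7, col=5), (row=8, col=2), (row=8, col=6), (row=9, col=1), (row=9, col=7)
  Distance 4: (row=5, col=4), (row=6, col=3), (row=6, col=5), (row=7, col=2), (row=7, col=6), (row=8, col=1), (row=8, col=7), (row=9, col=0)
  Distance 5: (row=4, col=4), (row=5, col=3), (row=5, col=5), (row=6, col=2), (row=6, col=6), (row=7, col=1), (row=7, col=7), (row=8, col=0)
  Distance 6: (row=3, col=4), (row=4, col=5), (row=5, col=2), (row=5, col=6), (row=6, col=1), (row=6, col=7), (row=7, col=0)
  Distance 7: (row=2, col=4), (row=3, col=3), (row=4, col=2), (row=4, col=6), (row=5, col=1), (row=5, col=7), (row=6, col=0)
  Distance 8: (row=1, col=4), (row=2, col=3), (row=2, col=5), (row=3, col=2), (row=3, col=6), (row=4, col=1), (row=4, col=7), (row=5, col=0)
  Distance 9: (row=0, col=4), (row=1, col=3), (row=1, col=5), (row=2, col=2), (row=2, col=6), (row=3, col=1), (row=3, col=7), (row=4, col=0)
  Distance 10: (row=0, col=3), (row=0, col=5), (row=1, col=2), (row=1, col=6), (row=2, col=1), (row=2, col=7), (row=3, col=0)
  Distance 11: (row=0, col=2), (row=0, col=6), (row=1, col=1), (row=1, col=7), (row=2, col=0)
  Distance 12: (row=0, col=1), (row=0, col=7), (row=1, col=0)
  Distance 13: (row=0, col=0)
Total reachable: 78 (grid has 78 open cells total)

Answer: Reachable cells: 78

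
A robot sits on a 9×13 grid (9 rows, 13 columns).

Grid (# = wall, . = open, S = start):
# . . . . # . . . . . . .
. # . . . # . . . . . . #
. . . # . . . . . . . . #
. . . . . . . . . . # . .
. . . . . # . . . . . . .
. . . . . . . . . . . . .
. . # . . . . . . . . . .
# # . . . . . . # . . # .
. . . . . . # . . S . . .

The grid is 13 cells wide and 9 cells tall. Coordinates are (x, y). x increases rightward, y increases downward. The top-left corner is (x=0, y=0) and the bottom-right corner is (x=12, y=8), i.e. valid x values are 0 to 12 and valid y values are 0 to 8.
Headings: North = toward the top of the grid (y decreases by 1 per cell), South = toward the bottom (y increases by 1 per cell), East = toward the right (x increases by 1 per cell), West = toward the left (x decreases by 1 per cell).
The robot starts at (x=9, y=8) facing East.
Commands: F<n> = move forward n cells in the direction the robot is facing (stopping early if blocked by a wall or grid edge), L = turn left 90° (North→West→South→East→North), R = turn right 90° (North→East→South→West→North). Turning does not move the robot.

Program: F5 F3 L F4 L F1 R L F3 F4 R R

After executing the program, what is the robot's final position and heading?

Start: (x=9, y=8), facing East
  F5: move forward 3/5 (blocked), now at (x=12, y=8)
  F3: move forward 0/3 (blocked), now at (x=12, y=8)
  L: turn left, now facing North
  F4: move forward 4, now at (x=12, y=4)
  L: turn left, now facing West
  F1: move forward 1, now at (x=11, y=4)
  R: turn right, now facing North
  L: turn left, now facing West
  F3: move forward 3, now at (x=8, y=4)
  F4: move forward 2/4 (blocked), now at (x=6, y=4)
  R: turn right, now facing North
  R: turn right, now facing East
Final: (x=6, y=4), facing East

Answer: Final position: (x=6, y=4), facing East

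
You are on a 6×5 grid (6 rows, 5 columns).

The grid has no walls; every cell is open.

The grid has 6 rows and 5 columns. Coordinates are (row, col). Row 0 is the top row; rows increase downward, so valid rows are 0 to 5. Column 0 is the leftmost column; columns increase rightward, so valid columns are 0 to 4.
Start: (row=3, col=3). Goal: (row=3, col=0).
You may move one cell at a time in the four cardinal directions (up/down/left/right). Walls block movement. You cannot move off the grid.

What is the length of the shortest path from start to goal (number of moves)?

Answer: Shortest path length: 3

Derivation:
BFS from (row=3, col=3) until reaching (row=3, col=0):
  Distance 0: (row=3, col=3)
  Distance 1: (row=2, col=3), (row=3, col=2), (row=3, col=4), (row=4, col=3)
  Distance 2: (row=1, col=3), (row=2, col=2), (row=2, col=4), (row=3, col=1), (row=4, col=2), (row=4, col=4), (row=5, col=3)
  Distance 3: (row=0, col=3), (row=1, col=2), (row=1, col=4), (row=2, col=1), (row=3, col=0), (row=4, col=1), (row=5, col=2), (row=5, col=4)  <- goal reached here
One shortest path (3 moves): (row=3, col=3) -> (row=3, col=2) -> (row=3, col=1) -> (row=3, col=0)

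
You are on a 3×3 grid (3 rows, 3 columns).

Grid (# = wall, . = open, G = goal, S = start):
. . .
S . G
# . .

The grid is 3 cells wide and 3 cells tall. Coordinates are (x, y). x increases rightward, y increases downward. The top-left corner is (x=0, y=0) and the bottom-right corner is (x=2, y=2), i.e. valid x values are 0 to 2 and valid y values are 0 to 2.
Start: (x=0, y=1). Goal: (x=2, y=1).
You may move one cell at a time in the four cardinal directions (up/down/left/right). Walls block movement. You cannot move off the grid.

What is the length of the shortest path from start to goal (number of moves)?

BFS from (x=0, y=1) until reaching (x=2, y=1):
  Distance 0: (x=0, y=1)
  Distance 1: (x=0, y=0), (x=1, y=1)
  Distance 2: (x=1, y=0), (x=2, y=1), (x=1, y=2)  <- goal reached here
One shortest path (2 moves): (x=0, y=1) -> (x=1, y=1) -> (x=2, y=1)

Answer: Shortest path length: 2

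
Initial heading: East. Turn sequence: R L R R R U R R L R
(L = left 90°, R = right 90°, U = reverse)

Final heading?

Start: East
  R (right (90° clockwise)) -> South
  L (left (90° counter-clockwise)) -> East
  R (right (90° clockwise)) -> South
  R (right (90° clockwise)) -> West
  R (right (90° clockwise)) -> North
  U (U-turn (180°)) -> South
  R (right (90° clockwise)) -> West
  R (right (90° clockwise)) -> North
  L (left (90° counter-clockwise)) -> West
  R (right (90° clockwise)) -> North
Final: North

Answer: Final heading: North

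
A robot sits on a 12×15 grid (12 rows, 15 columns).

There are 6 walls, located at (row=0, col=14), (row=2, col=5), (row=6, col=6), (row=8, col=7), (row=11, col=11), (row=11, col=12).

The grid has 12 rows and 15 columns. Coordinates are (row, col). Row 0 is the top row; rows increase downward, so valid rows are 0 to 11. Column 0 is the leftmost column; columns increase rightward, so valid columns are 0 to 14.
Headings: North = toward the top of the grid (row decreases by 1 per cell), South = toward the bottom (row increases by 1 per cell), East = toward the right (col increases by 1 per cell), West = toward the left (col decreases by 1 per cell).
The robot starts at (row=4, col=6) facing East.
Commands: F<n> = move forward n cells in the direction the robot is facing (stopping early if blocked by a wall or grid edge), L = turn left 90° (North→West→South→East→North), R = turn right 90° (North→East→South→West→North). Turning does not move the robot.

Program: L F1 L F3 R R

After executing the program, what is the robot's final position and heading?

Start: (row=4, col=6), facing East
  L: turn left, now facing North
  F1: move forward 1, now at (row=3, col=6)
  L: turn left, now facing West
  F3: move forward 3, now at (row=3, col=3)
  R: turn right, now facing North
  R: turn right, now facing East
Final: (row=3, col=3), facing East

Answer: Final position: (row=3, col=3), facing East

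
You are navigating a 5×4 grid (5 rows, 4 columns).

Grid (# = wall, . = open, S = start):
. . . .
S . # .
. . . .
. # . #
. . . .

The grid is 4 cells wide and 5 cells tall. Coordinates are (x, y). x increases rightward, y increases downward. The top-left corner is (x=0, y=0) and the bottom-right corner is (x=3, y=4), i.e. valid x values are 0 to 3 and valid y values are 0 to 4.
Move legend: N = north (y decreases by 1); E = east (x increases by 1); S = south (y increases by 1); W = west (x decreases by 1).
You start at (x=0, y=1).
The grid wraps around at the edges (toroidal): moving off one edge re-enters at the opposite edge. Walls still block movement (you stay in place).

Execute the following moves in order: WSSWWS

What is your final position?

Answer: Final position: (x=1, y=2)

Derivation:
Start: (x=0, y=1)
  W (west): (x=0, y=1) -> (x=3, y=1)
  S (south): (x=3, y=1) -> (x=3, y=2)
  S (south): blocked, stay at (x=3, y=2)
  W (west): (x=3, y=2) -> (x=2, y=2)
  W (west): (x=2, y=2) -> (x=1, y=2)
  S (south): blocked, stay at (x=1, y=2)
Final: (x=1, y=2)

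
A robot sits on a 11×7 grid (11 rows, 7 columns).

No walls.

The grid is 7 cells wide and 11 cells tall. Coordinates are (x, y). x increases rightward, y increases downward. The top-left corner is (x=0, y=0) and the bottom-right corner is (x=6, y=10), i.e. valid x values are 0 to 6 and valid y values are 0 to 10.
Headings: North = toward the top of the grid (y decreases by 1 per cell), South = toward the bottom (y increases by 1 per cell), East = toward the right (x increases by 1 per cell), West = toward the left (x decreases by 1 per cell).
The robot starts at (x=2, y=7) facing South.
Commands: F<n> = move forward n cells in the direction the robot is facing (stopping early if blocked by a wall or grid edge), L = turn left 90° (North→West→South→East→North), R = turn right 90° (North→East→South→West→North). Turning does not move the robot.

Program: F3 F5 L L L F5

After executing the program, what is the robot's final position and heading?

Answer: Final position: (x=0, y=10), facing West

Derivation:
Start: (x=2, y=7), facing South
  F3: move forward 3, now at (x=2, y=10)
  F5: move forward 0/5 (blocked), now at (x=2, y=10)
  L: turn left, now facing East
  L: turn left, now facing North
  L: turn left, now facing West
  F5: move forward 2/5 (blocked), now at (x=0, y=10)
Final: (x=0, y=10), facing West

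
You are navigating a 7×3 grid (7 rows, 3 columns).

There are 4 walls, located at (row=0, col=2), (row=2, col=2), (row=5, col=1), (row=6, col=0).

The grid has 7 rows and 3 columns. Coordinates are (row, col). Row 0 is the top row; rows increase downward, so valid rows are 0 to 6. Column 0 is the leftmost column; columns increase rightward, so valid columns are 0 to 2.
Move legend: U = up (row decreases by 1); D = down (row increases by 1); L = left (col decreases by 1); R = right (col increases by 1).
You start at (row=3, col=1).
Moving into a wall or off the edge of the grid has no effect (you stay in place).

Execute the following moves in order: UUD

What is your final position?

Start: (row=3, col=1)
  U (up): (row=3, col=1) -> (row=2, col=1)
  U (up): (row=2, col=1) -> (row=1, col=1)
  D (down): (row=1, col=1) -> (row=2, col=1)
Final: (row=2, col=1)

Answer: Final position: (row=2, col=1)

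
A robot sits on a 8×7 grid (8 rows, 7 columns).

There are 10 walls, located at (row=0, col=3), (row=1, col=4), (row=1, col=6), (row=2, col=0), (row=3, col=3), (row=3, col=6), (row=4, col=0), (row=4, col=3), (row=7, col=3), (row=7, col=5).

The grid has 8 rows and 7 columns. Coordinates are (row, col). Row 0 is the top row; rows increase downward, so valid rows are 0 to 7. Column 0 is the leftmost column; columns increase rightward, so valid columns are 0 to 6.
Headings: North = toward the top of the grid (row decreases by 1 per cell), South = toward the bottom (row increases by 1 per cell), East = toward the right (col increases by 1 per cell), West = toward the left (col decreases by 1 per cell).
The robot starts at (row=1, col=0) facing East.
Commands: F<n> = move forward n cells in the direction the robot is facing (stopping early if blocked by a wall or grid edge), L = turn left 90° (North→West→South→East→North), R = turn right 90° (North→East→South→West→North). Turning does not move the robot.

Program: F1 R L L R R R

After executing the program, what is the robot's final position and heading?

Start: (row=1, col=0), facing East
  F1: move forward 1, now at (row=1, col=1)
  R: turn right, now facing South
  L: turn left, now facing East
  L: turn left, now facing North
  R: turn right, now facing East
  R: turn right, now facing South
  R: turn right, now facing West
Final: (row=1, col=1), facing West

Answer: Final position: (row=1, col=1), facing West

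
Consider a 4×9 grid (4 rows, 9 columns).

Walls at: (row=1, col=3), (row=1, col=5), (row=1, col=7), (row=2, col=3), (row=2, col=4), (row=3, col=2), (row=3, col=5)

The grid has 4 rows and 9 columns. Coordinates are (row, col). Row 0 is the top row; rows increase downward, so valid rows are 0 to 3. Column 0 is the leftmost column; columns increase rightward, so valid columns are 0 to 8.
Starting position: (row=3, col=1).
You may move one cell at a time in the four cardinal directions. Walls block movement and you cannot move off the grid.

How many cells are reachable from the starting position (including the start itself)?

Answer: Reachable cells: 27

Derivation:
BFS flood-fill from (row=3, col=1):
  Distance 0: (row=3, col=1)
  Distance 1: (row=2, col=1), (row=3, col=0)
  Distance 2: (row=1, col=1), (row=2, col=0), (row=2, col=2)
  Distance 3: (row=0, col=1), (row=1, col=0), (row=1, col=2)
  Distance 4: (row=0, col=0), (row=0, col=2)
  Distance 5: (row=0, col=3)
  Distance 6: (row=0, col=4)
  Distance 7: (row=0, col=5), (row=1, col=4)
  Distance 8: (row=0, col=6)
  Distance 9: (row=0, col=7), (row=1, col=6)
  Distance 10: (row=0, col=8), (row=2, col=6)
  Distance 11: (row=1, col=8), (row=2, col=5), (row=2, col=7), (row=3, col=6)
  Distance 12: (row=2, col=8), (row=3, col=7)
  Distance 13: (row=3, col=8)
Total reachable: 27 (grid has 29 open cells total)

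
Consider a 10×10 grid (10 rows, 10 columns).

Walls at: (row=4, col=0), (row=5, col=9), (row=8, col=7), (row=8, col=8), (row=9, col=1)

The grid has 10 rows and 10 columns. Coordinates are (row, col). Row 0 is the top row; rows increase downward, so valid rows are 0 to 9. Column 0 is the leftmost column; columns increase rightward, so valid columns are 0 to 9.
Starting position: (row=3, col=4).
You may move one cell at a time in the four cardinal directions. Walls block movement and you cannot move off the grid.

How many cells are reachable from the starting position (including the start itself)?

Answer: Reachable cells: 95

Derivation:
BFS flood-fill from (row=3, col=4):
  Distance 0: (row=3, col=4)
  Distance 1: (row=2, col=4), (row=3, col=3), (row=3, col=5), (row=4, col=4)
  Distance 2: (row=1, col=4), (row=2, col=3), (row=2, col=5), (row=3, col=2), (row=3, col=6), (row=4, col=3), (row=4, col=5), (row=5, col=4)
  Distance 3: (row=0, col=4), (row=1, col=3), (row=1, col=5), (row=2, col=2), (row=2, col=6), (row=3, col=1), (row=3, col=7), (row=4, col=2), (row=4, col=6), (row=5, col=3), (row=5, col=5), (row=6, col=4)
  Distance 4: (row=0, col=3), (row=0, col=5), (row=1, col=2), (row=1, col=6), (row=2, col=1), (row=2, col=7), (row=3, col=0), (row=3, col=8), (row=4, col=1), (row=4, col=7), (row=5, col=2), (row=5, col=6), (row=6, col=3), (row=6, col=5), (row=7, col=4)
  Distance 5: (row=0, col=2), (row=0, col=6), (row=1, col=1), (row=1, col=7), (row=2, col=0), (row=2, col=8), (row=3, col=9), (row=4, col=8), (row=5, col=1), (row=5, col=7), (row=6, col=2), (row=6, col=6), (row=7, col=3), (row=7, col=5), (row=8, col=4)
  Distance 6: (row=0, col=1), (row=0, col=7), (row=1, col=0), (row=1, col=8), (row=2, col=9), (row=4, col=9), (row=5, col=0), (row=5, col=8), (row=6, col=1), (row=6, col=7), (row=7, col=2), (row=7, col=6), (row=8, col=3), (row=8, col=5), (row=9, col=4)
  Distance 7: (row=0, col=0), (row=0, col=8), (row=1, col=9), (row=6, col=0), (row=6, col=8), (row=7, col=1), (row=7, col=7), (row=8, col=2), (row=8, col=6), (row=9, col=3), (row=9, col=5)
  Distance 8: (row=0, col=9), (row=6, col=9), (row=7, col=0), (row=7, col=8), (row=8, col=1), (row=9, col=2), (row=9, col=6)
  Distance 9: (row=7, col=9), (row=8, col=0), (row=9, col=7)
  Distance 10: (row=8, col=9), (row=9, col=0), (row=9, col=8)
  Distance 11: (row=9, col=9)
Total reachable: 95 (grid has 95 open cells total)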